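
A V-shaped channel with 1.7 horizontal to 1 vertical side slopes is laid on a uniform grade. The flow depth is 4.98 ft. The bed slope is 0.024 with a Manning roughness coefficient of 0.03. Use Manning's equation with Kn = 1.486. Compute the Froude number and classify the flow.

supercritical

For a triangular section with side slope z = 1.7: A = zy² = 1.7×4.98² = 42.16 ft²; P = 2y√(1+z²) = 2×4.98×1.972 = 19.64 ft.
Hydraulic radius R = A/P = 42.16/19.64 = 2.146 ft.
V = (1.486/n) R^(2/3) √S = (1.486/0.03) × 2.146^(2/3) × √0.024 = 12.77 ft/s. Hydraulic depth D_h = A/T = 42.16/16.93 = 2.49 ft.
Froude number Fr = V/√(g·D_h) = 12.77/√(32.2×2.49) = 1.43, which is greater than 1, so the flow is supercritical.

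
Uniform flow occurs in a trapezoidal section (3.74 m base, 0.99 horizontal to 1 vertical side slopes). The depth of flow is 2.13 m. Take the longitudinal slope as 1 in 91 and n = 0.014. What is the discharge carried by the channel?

Q = 110 m³/s

With bottom width b = 3.74 m and side slope z = 0.99: A = (b + zy)y = (3.74 + 0.99×2.13)×2.13 = 12.46 m²; P = b + 2y√(1+z²) = 3.74 + 2×2.13×1.407 = 9.735 m.
Hydraulic radius R = A/P = 12.46/9.735 = 1.28 m.
Manning's equation: Q = (1/n) A R^(2/3) S^(1/2) = (1/0.014) × 12.46 × 1.28^(2/3) × 0.01099^(1/2) = 110 m³/s.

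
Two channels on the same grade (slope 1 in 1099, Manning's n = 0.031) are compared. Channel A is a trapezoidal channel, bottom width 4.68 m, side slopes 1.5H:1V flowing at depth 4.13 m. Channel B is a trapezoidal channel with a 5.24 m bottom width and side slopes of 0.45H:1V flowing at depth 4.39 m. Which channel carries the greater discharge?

channel A

Channel A: With bottom width b = 4.68 m and side slope z = 1.5: A = (b + zy)y = (4.68 + 1.5×4.13)×4.13 = 44.91 m²; P = b + 2y√(1+z²) = 4.68 + 2×4.13×1.803 = 19.57 m. Hydraulic radius R = A/P = 44.91/19.57 = 2.295 m. Q_A = (1/0.031)·44.91·2.295^(2/3)·√0.0009099 = 76.04 m³/s.
Channel B: With bottom width b = 5.24 m and side slope z = 0.45: A = (b + zy)y = (5.24 + 0.45×4.39)×4.39 = 31.68 m²; P = b + 2y√(1+z²) = 5.24 + 2×4.39×1.097 = 14.87 m. Hydraulic radius R = A/P = 31.68/14.87 = 2.13 m. Q_B = (1/0.031)·31.68·2.13^(2/3)·√0.0009099 = 51.03 m³/s.
Q_A = 76.04 m³/s vs Q_B = 51.03 m³/s, so channel A carries more.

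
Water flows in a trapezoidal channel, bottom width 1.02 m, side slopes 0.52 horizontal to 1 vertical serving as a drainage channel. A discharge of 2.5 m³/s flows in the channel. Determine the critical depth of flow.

At critical depth, Q² T / (g A³) = 1, i.e. A³/T = Q²/g = 2.5²/9.81 = 0.6371.
At y = 0.878 m: A³/T = 1.127 — too large.
At y = 0.506 m: A³/T = 0.177 — too small.
At y = 0.743 m: A³/T = 0.6364 — matches.

y_c = 0.743 m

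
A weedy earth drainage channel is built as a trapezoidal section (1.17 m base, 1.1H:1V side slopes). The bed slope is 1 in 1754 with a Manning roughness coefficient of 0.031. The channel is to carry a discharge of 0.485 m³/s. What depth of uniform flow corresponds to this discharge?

y_n = 0.634 m

Manning's equation rearranged: A R^(2/3) = nQ / (1·√S) = 0.031 × 0.485 / (√0.0005701) = 0.6297.
Try y = 0.443 m: A R^(2/3) = 0.3255 — short.
Try y = 0.764 m: A R^(2/3) = 0.897 — over.
Try y = 0.634 m: A R^(2/3) = 0.6293 — close enough.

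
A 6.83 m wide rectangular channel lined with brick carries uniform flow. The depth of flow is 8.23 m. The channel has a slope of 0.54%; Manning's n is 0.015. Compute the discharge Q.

Q = 495 m³/s

Flow area A = b·y = 6.83 × 8.23 = 56.21 m². Wetted perimeter P = b + 2y = 6.83 + 2×8.23 = 23.29 m.
Hydraulic radius R = A/P = 56.21/23.29 = 2.414 m.
Manning's equation: Q = (1/n) A R^(2/3) S^(1/2) = (1/0.015) × 56.21 × 2.414^(2/3) × 0.0054^(1/2) = 495 m³/s.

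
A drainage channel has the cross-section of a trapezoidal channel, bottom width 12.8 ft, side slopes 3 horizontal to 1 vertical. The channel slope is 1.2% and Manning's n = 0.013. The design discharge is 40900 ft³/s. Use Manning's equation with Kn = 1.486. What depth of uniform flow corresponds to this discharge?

y_n = 14.6 ft

Manning's equation rearranged: A R^(2/3) = nQ / (1.486·√S) = 0.013 × 40900 / (1.486 × √0.012) = 3266.
At y = 18.2 ft: A R^(2/3) = 5537 — high.
At y = 11.7 ft: A R^(2/3) = 1943 — low.
At y = 14.6 ft: A R^(2/3) = 3267 — matches.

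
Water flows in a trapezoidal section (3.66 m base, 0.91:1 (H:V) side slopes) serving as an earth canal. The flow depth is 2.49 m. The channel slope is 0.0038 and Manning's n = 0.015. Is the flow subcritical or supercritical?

supercritical

With bottom width b = 3.66 m and side slope z = 0.91: A = (b + zy)y = (3.66 + 0.91×2.49)×2.49 = 14.76 m²; P = b + 2y√(1+z²) = 3.66 + 2×2.49×1.352 = 10.39 m.
Hydraulic radius R = A/P = 14.76/10.39 = 1.42 m.
V = (1/n) R^(2/3) √S = (1/0.015) × 1.42^(2/3) × √0.0038 = 5.191 m/s. Hydraulic depth D_h = A/T = 14.76/8.192 = 1.801 m.
Froude number Fr = V/√(g·D_h) = 5.191/√(9.81×1.801) = 1.23, which is greater than 1, so the flow is supercritical.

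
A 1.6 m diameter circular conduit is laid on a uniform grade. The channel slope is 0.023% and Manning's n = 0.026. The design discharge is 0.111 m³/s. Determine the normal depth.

Manning's equation rearranged: A R^(2/3) = nQ / (1·√S) = 0.026 × 0.111 / (√0.00023) = 0.1903.
Try y = 0.575 m: A R^(2/3) = 0.3016 — too large.
Try y = 0.452 m: A R^(2/3) = 0.1902 — close enough.

y_n = 0.452 m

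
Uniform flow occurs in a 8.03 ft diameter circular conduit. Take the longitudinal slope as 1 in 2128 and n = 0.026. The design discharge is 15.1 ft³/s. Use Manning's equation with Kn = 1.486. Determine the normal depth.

y_n = 2.11 ft

Manning's equation rearranged: A R^(2/3) = nQ / (1.486·√S) = 0.026 × 15.1 / (1.486 × √0.0004699) = 12.19.
Trying y = 2.55 ft: A R^(2/3) = 17.61 — too large.
Trying y = 1.82 ft: A R^(2/3) = 9.08 — too small.
Trying y = 2.11 ft: A R^(2/3) = 12.18 — matches.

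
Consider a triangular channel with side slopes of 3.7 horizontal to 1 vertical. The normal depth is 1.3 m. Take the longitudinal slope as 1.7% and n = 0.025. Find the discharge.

Q = 23.9 m³/s

For a triangular section with side slope z = 3.7: A = zy² = 3.7×1.3² = 6.253 m²; P = 2y√(1+z²) = 2×1.3×3.833 = 9.965 m.
Hydraulic radius R = A/P = 6.253/9.965 = 0.6275 m.
Manning's equation: Q = (1/n) A R^(2/3) S^(1/2) = (1/0.025) × 6.253 × 0.6275^(2/3) × 0.017^(1/2) = 23.9 m³/s.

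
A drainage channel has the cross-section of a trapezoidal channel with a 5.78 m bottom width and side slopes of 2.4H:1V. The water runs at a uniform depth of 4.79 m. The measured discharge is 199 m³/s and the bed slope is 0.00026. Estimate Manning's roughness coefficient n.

n = 0.013

With bottom width b = 5.78 m and side slope z = 2.4: A = (b + zy)y = (5.78 + 2.4×4.79)×4.79 = 82.75 m²; P = b + 2y√(1+z²) = 5.78 + 2×4.79×2.6 = 30.69 m.
Hydraulic radius R = A/P = 82.75/30.69 = 2.697 m.
Rearranging Manning's equation: n = (1/Q) A R^(2/3) S^(1/2) = (1/199) × 82.75 × 2.697^(2/3) × √0.00026 = 0.013.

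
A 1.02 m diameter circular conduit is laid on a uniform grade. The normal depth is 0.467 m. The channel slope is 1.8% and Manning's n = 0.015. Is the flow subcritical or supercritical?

For a circular section of diameter D = 1.02 m at depth y = 0.467 m, the central angle is θ = 2 arccos(1 − 2y/D) = 2.973 rad. Then A = (D²/8)(θ − sin θ) = 0.3648 m² and P = Dθ/2 = 1.516 m.
Hydraulic radius R = A/P = 0.3648/1.516 = 0.2406 m.
V = (1/n) R^(2/3) √S = (1/0.015) × 0.2406^(2/3) × √0.018 = 3.46 m/s. Hydraulic depth D_h = A/T = 0.3648/1.016 = 0.3589 m.
Froude number Fr = V/√(g·D_h) = 3.46/√(9.81×0.3589) = 1.84, which is greater than 1, so the flow is supercritical.

supercritical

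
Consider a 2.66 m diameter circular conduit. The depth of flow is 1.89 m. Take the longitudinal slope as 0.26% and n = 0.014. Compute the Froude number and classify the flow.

subcritical

For a circular section of diameter D = 2.66 m at depth y = 1.89 m, the central angle is θ = 2 arccos(1 − 2y/D) = 4.011 rad. Then A = (D²/8)(θ − sin θ) = 4.223 m² and P = Dθ/2 = 5.334 m.
Hydraulic radius R = A/P = 4.223/5.334 = 0.7916 m.
V = (1/n) R^(2/3) √S = (1/0.014) × 0.7916^(2/3) × √0.0026 = 3.117 m/s. Hydraulic depth D_h = A/T = 4.223/2.413 = 1.75 m.
Froude number Fr = V/√(g·D_h) = 3.117/√(9.81×1.75) = 0.752, which is less than 1, so the flow is subcritical.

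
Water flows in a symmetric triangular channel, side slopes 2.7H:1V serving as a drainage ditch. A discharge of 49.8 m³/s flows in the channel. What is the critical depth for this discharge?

At critical depth, Q² T / (g A³) = 1, i.e. A³/T = Q²/g = 49.8²/9.81 = 252.8.
At y = 1.61 m: A³/T = 39.43 — short.
At y = 2.33 m: A³/T = 250.3 — matches.

y_c = 2.33 m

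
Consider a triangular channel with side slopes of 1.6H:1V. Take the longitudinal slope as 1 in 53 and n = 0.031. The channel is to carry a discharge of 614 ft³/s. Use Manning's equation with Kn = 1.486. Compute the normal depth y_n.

y_n = 5.69 ft

Manning's equation rearranged: A R^(2/3) = nQ / (1.486·√S) = 0.031 × 614 / (1.486 × √0.01887) = 93.25.
At y = 4.28 ft: A R^(2/3) = 43.61 — too small.
At y = 5.69 ft: A R^(2/3) = 93.18 — ≈ 93.25.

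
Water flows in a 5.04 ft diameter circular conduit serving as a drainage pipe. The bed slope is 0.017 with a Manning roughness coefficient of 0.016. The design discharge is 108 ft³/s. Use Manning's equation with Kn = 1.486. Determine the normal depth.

Manning's equation rearranged: A R^(2/3) = nQ / (1.486·√S) = 0.016 × 108 / (1.486 × √0.017) = 8.919.
At y = 1.5 ft: A R^(2/3) = 4.488 — too small.
At y = 2.16 ft: A R^(2/3) = 8.887 — ≈ 8.919.

y_n = 2.16 ft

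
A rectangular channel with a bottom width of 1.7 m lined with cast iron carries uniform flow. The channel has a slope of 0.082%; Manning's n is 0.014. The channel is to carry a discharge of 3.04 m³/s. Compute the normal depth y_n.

Manning's equation rearranged: A R^(2/3) = nQ / (1·√S) = 0.014 × 3.04 / (√0.00082) = 1.486.
At y = 0.969 m: A R^(2/3) = 0.9714 — low.
At y = 1.35 m: A R^(2/3) = 1.487 — matches.

y_n = 1.35 m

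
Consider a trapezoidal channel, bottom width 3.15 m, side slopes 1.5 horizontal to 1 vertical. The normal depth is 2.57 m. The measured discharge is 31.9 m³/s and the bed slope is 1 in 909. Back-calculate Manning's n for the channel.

With bottom width b = 3.15 m and side slope z = 1.5: A = (b + zy)y = (3.15 + 1.5×2.57)×2.57 = 18 m²; P = b + 2y√(1+z²) = 3.15 + 2×2.57×1.803 = 12.42 m.
Hydraulic radius R = A/P = 18/12.42 = 1.45 m.
Rearranging Manning's equation: n = (1/Q) A R^(2/3) S^(1/2) = (1/31.9) × 18 × 1.45^(2/3) × √0.0011 = 0.024.

n = 0.024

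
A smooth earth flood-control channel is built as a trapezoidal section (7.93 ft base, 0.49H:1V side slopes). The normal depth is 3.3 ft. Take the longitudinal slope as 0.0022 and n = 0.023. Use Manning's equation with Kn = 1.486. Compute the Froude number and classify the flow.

With bottom width b = 7.93 ft and side slope z = 0.49: A = (b + zy)y = (7.93 + 0.49×3.3)×3.3 = 31.51 ft²; P = b + 2y√(1+z²) = 7.93 + 2×3.3×1.114 = 15.28 ft.
Hydraulic radius R = A/P = 31.51/15.28 = 2.062 ft.
V = (1.486/n) R^(2/3) √S = (1.486/0.023) × 2.062^(2/3) × √0.0022 = 4.909 ft/s. Hydraulic depth D_h = A/T = 31.51/11.16 = 2.822 ft.
Froude number Fr = V/√(g·D_h) = 4.909/√(32.2×2.822) = 0.515, which is less than 1, so the flow is subcritical.

subcritical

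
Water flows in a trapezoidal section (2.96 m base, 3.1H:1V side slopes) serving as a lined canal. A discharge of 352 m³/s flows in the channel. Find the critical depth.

y_c = 4.38 m

At critical depth, Q² T / (g A³) = 1, i.e. A³/T = Q²/g = 352²/9.81 = 12630.
Try y = 4.9 m: A³/T = 21100 — too large.
Try y = 3.91 m: A³/T = 7537 — too small.
Try y = 4.38 m: A³/T = 12620 — close enough.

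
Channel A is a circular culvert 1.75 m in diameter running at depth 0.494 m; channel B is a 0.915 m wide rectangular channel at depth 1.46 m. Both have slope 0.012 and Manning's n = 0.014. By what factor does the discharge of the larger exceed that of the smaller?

Channel A: For a circular section of diameter D = 1.75 m at depth y = 0.494 m, the central angle is θ = 2 arccos(1 − 2y/D) = 2.241 rad. Then A = (D²/8)(θ − sin θ) = 0.5576 m² and P = Dθ/2 = 1.96 m. Hydraulic radius R = A/P = 0.5576/1.96 = 0.2844 m. Q_A = (1/0.014)·0.5576·0.2844^(2/3)·√0.012 = 1.887 m³/s.
Channel B: Flow area A = b·y = 0.915 × 1.46 = 1.336 m². Wetted perimeter P = b + 2y = 0.915 + 2×1.46 = 3.835 m. Hydraulic radius R = A/P = 1.336/3.835 = 0.3483 m. Q_B = (1/0.014)·1.336·0.3483^(2/3)·√0.012 = 5.175 m³/s.
The larger discharge is 5.175 m³/s and the smaller is 1.887 m³/s; the ratio is 2.74.

2.74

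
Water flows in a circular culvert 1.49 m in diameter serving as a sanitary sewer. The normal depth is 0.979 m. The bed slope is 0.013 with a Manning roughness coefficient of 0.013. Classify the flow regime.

supercritical

For a circular section of diameter D = 1.49 m at depth y = 0.979 m, the central angle is θ = 2 arccos(1 − 2y/D) = 3.781 rad. Then A = (D²/8)(θ − sin θ) = 1.215 m² and P = Dθ/2 = 2.817 m.
Hydraulic radius R = A/P = 1.215/2.817 = 0.4313 m.
V = (1/n) R^(2/3) √S = (1/0.013) × 0.4313^(2/3) × √0.013 = 5.006 m/s. Hydraulic depth D_h = A/T = 1.215/1.415 = 0.8587 m.
Froude number Fr = V/√(g·D_h) = 5.006/√(9.81×0.8587) = 1.72, which is greater than 1, so the flow is supercritical.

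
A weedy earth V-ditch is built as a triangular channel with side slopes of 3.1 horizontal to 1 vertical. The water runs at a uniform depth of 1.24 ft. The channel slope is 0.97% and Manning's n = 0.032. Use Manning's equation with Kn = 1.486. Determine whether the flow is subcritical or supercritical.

For a triangular section with side slope z = 3.1: A = zy² = 3.1×1.24² = 4.767 ft²; P = 2y√(1+z²) = 2×1.24×3.257 = 8.078 ft.
Hydraulic radius R = A/P = 4.767/8.078 = 0.5901 ft.
V = (1.486/n) R^(2/3) √S = (1.486/0.032) × 0.5901^(2/3) × √0.0097 = 3.217 ft/s. Hydraulic depth D_h = A/T = 4.767/7.688 = 0.62 ft.
Froude number Fr = V/√(g·D_h) = 3.217/√(32.2×0.62) = 0.72, which is less than 1, so the flow is subcritical.

subcritical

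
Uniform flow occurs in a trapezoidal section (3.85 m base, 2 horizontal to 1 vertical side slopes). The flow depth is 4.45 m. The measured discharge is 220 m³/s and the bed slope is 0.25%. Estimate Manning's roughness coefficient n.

With bottom width b = 3.85 m and side slope z = 2: A = (b + zy)y = (3.85 + 2×4.45)×4.45 = 56.74 m²; P = b + 2y√(1+z²) = 3.85 + 2×4.45×2.236 = 23.75 m.
Hydraulic radius R = A/P = 56.74/23.75 = 2.389 m.
Rearranging Manning's equation: n = (1/Q) A R^(2/3) S^(1/2) = (1/220) × 56.74 × 2.389^(2/3) × √0.0025 = 0.023.

n = 0.023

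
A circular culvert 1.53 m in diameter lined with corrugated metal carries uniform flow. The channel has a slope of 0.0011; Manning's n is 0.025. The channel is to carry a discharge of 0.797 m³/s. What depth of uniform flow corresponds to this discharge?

y_n = 0.872 m

Manning's equation rearranged: A R^(2/3) = nQ / (1·√S) = 0.025 × 0.797 / (√0.0011) = 0.6008.
At y = 1.06 m: A R^(2/3) = 0.8002 — too large.
At y = 0.739 m: A R^(2/3) = 0.4566 — too small.
At y = 0.872 m: A R^(2/3) = 0.6007 — ≈ 0.6008.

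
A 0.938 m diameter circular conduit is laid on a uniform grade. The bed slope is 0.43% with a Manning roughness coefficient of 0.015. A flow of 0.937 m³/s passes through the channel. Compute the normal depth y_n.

Manning's equation rearranged: A R^(2/3) = nQ / (1·√S) = 0.015 × 0.937 / (√0.0043) = 0.2143.
Try y = 0.558 m: A R^(2/3) = 0.1742 — too small.
Try y = 0.812 m: A R^(2/3) = 0.2743 — too large.
Try y = 0.644 m: A R^(2/3) = 0.2144 — matches.

y_n = 0.644 m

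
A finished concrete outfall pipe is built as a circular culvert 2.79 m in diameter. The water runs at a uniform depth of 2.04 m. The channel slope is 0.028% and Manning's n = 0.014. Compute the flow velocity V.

For a circular section of diameter D = 2.79 m at depth y = 2.04 m, the central angle is θ = 2 arccos(1 − 2y/D) = 4.103 rad. Then A = (D²/8)(θ − sin θ) = 4.79 m² and P = Dθ/2 = 5.724 m.
Hydraulic radius R = A/P = 4.79/5.724 = 0.8369 m.
From Manning's equation, V = (1/n) R^(2/3) S^(1/2) = (1/0.014) × 0.8369^(2/3) × 0.00028^(1/2) = 1.06 m/s.

V = 1.06 m/s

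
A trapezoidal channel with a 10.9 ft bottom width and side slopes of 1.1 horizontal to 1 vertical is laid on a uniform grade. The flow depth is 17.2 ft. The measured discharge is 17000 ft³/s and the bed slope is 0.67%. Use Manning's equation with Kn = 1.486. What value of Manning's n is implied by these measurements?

With bottom width b = 10.9 ft and side slope z = 1.1: A = (b + zy)y = (10.9 + 1.1×17.2)×17.2 = 512.9 ft²; P = b + 2y√(1+z²) = 10.9 + 2×17.2×1.487 = 62.04 ft.
Hydraulic radius R = A/P = 512.9/62.04 = 8.267 ft.
Rearranging Manning's equation: n = (1.486/Q) A R^(2/3) S^(1/2) = (1.486/17000) × 512.9 × 8.267^(2/3) × √0.0067 = 0.015.

n = 0.015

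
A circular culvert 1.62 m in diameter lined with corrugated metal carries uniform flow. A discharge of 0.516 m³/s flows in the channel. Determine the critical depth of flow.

y_c = 0.353 m

At critical depth, Q² T / (g A³) = 1, i.e. A³/T = Q²/g = 0.516²/9.81 = 0.02714.
At y = 0.258 m: A³/T = 0.007974 — low.
At y = 0.441 m: A³/T = 0.06497 — high.
At y = 0.353 m: A³/T = 0.02728 — close enough.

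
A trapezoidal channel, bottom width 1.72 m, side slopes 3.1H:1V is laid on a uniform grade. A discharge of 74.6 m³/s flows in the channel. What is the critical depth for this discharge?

y_c = 2.34 m

At critical depth, Q² T / (g A³) = 1, i.e. A³/T = Q²/g = 74.6²/9.81 = 567.3.
Trying y = 2.08 m: A³/T = 335.5 — short.
Trying y = 2.89 m: A³/T = 1497 — over.
Trying y = 2.34 m: A³/T = 570.6 — close enough.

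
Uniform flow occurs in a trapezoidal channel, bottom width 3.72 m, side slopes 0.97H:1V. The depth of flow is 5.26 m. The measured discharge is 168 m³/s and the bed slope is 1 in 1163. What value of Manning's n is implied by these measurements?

n = 0.015

With bottom width b = 3.72 m and side slope z = 0.97: A = (b + zy)y = (3.72 + 0.97×5.26)×5.26 = 46.4 m²; P = b + 2y√(1+z²) = 3.72 + 2×5.26×1.393 = 18.38 m.
Hydraulic radius R = A/P = 46.4/18.38 = 2.525 m.
Rearranging Manning's equation: n = (1/Q) A R^(2/3) S^(1/2) = (1/168) × 46.4 × 2.525^(2/3) × √0.0008598 = 0.015.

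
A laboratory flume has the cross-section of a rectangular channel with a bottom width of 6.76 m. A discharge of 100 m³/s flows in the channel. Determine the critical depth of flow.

y_c = 2.82 m

For a rectangular channel, critical depth y_c = (q²/g)^(1/3) where q = Q/b = 100/6.76 = 14.79 m²/s.
So y_c = (14.79²/9.81)^(1/3) = 2.82 m.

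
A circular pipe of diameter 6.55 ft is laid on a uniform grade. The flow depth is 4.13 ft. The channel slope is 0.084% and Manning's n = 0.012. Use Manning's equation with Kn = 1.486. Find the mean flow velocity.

For a circular section of diameter D = 6.55 ft at depth y = 4.13 ft, the central angle is θ = 2 arccos(1 − 2y/D) = 3.67 rad. Then A = (D²/8)(θ − sin θ) = 22.38 ft² and P = Dθ/2 = 12.02 ft.
Hydraulic radius R = A/P = 22.38/12.02 = 1.862 ft.
From Manning's equation, V = (1.486/n) R^(2/3) S^(1/2) = (1.486/0.012) × 1.862^(2/3) × 0.00084^(1/2) = 5.43 ft/s.

V = 5.43 ft/s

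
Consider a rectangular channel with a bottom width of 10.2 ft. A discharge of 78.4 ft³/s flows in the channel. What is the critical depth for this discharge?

y_c = 1.22 ft

For a rectangular channel, critical depth y_c = (q²/g)^(1/3) where q = Q/b = 78.4/10.2 = 7.686 ft²/s.
So y_c = (7.686²/32.2)^(1/3) = 1.22 ft.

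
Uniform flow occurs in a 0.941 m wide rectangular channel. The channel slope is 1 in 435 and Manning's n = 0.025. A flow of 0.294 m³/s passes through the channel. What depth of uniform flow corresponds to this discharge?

Manning's equation rearranged: A R^(2/3) = nQ / (1·√S) = 0.025 × 0.294 / (√0.002299) = 0.1533.
Trying y = 0.537 m: A R^(2/3) = 0.201 — too large.
Trying y = 0.306 m: A R^(2/3) = 0.09363 — too small.
Trying y = 0.438 m: A R^(2/3) = 0.1533 — ≈ 0.1533.

y_n = 0.438 m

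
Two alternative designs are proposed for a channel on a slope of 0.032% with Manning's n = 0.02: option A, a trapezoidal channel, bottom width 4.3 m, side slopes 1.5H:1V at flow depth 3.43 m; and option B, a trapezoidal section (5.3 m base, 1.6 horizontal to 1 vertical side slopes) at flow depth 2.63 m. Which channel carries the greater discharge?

Channel A: With bottom width b = 4.3 m and side slope z = 1.5: A = (b + zy)y = (4.3 + 1.5×3.43)×3.43 = 32.4 m²; P = b + 2y√(1+z²) = 4.3 + 2×3.43×1.803 = 16.67 m. Hydraulic radius R = A/P = 32.4/16.67 = 1.944 m. Q_A = (1/0.02)·32.4·1.944^(2/3)·√0.00032 = 45.13 m³/s.
Channel B: With bottom width b = 5.3 m and side slope z = 1.6: A = (b + zy)y = (5.3 + 1.6×2.63)×2.63 = 25.01 m²; P = b + 2y√(1+z²) = 5.3 + 2×2.63×1.887 = 15.22 m. Hydraulic radius R = A/P = 25.01/15.22 = 1.642 m. Q_B = (1/0.02)·25.01·1.642^(2/3)·√0.00032 = 31.14 m³/s.
Q_A = 45.13 m³/s vs Q_B = 31.14 m³/s, so channel A carries more.

channel A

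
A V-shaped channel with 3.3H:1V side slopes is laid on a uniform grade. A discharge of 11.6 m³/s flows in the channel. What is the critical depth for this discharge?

y_c = 1.2 m

At critical depth, Q² T / (g A³) = 1, i.e. A³/T = Q²/g = 11.6²/9.81 = 13.72.
At y = 1.01 m: A³/T = 5.723 — too small.
At y = 1.38 m: A³/T = 27.25 — too large.
At y = 1.2 m: A³/T = 13.55 — matches.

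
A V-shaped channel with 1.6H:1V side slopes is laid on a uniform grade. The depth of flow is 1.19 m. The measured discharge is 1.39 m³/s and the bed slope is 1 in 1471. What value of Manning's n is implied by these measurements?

For a triangular section with side slope z = 1.6: A = zy² = 1.6×1.19² = 2.266 m²; P = 2y√(1+z²) = 2×1.19×1.887 = 4.491 m.
Hydraulic radius R = A/P = 2.266/4.491 = 0.5046 m.
Rearranging Manning's equation: n = (1/Q) A R^(2/3) S^(1/2) = (1/1.39) × 2.266 × 0.5046^(2/3) × √0.0006798 = 0.0269.

n = 0.0269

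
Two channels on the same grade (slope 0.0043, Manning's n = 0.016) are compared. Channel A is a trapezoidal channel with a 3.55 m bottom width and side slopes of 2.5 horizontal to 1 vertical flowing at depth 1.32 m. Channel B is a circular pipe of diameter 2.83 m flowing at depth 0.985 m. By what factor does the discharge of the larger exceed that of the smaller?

6.24

Channel A: With bottom width b = 3.55 m and side slope z = 2.5: A = (b + zy)y = (3.55 + 2.5×1.32)×1.32 = 9.042 m²; P = b + 2y√(1+z²) = 3.55 + 2×1.32×2.693 = 10.66 m. Hydraulic radius R = A/P = 9.042/10.66 = 0.8483 m. Q_A = (1/0.016)·9.042·0.8483^(2/3)·√0.0043 = 33.21 m³/s.
Channel B: For a circular section of diameter D = 2.83 m at depth y = 0.985 m, the central angle is θ = 2 arccos(1 − 2y/D) = 2.524 rad. Then A = (D²/8)(θ − sin θ) = 1.947 m² and P = Dθ/2 = 3.572 m. Hydraulic radius R = A/P = 1.947/3.572 = 0.5452 m. Q_B = (1/0.016)·1.947·0.5452^(2/3)·√0.0043 = 5.326 m³/s.
The larger discharge is 33.21 m³/s and the smaller is 5.326 m³/s; the ratio is 6.24.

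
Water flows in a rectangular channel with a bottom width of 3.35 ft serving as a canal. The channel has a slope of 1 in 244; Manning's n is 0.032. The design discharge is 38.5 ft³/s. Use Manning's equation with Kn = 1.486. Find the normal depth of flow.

Manning's equation rearranged: A R^(2/3) = nQ / (1.486·√S) = 0.032 × 38.5 / (1.486 × √0.004098) = 12.95.
At y = 3.14 ft: A R^(2/3) = 11.16 — too small.
At y = 3.55 ft: A R^(2/3) = 12.96 — close enough.

y_n = 3.55 ft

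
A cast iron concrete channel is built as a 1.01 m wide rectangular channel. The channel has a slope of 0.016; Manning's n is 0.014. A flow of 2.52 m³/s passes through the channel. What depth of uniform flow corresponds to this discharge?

y_n = 0.641 m

Manning's equation rearranged: A R^(2/3) = nQ / (1·√S) = 0.014 × 2.52 / (√0.016) = 0.2789.
At y = 0.789 m: A R^(2/3) = 0.3634 — over.
At y = 0.534 m: A R^(2/3) = 0.2195 — short.
At y = 0.641 m: A R^(2/3) = 0.2787 — close enough.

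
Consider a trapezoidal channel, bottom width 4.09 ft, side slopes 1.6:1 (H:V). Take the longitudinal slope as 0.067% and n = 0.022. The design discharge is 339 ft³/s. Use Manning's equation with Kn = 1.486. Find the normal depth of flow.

Manning's equation rearranged: A R^(2/3) = nQ / (1.486·√S) = 0.022 × 339 / (1.486 × √0.00067) = 193.9.
Trying y = 7.42 ft: A R^(2/3) = 282.9 — high.
Trying y = 4.69 ft: A R^(2/3) = 100 — low.
Trying y = 6.3 ft: A R^(2/3) = 194 — ≈ 193.9.

y_n = 6.3 ft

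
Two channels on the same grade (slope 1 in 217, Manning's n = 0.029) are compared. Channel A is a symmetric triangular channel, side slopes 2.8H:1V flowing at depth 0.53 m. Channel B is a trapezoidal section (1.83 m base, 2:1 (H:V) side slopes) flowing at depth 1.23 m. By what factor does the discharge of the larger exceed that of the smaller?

13.6

Channel A: For a triangular section with side slope z = 2.8: A = zy² = 2.8×0.53² = 0.7865 m²; P = 2y√(1+z²) = 2×0.53×2.973 = 3.152 m. Hydraulic radius R = A/P = 0.7865/3.152 = 0.2496 m. Q_A = (1/0.029)·0.7865·0.2496^(2/3)·√0.004608 = 0.7298 m³/s.
Channel B: With bottom width b = 1.83 m and side slope z = 2: A = (b + zy)y = (1.83 + 2×1.23)×1.23 = 5.277 m²; P = b + 2y√(1+z²) = 1.83 + 2×1.23×2.236 = 7.331 m. Hydraulic radius R = A/P = 5.277/7.331 = 0.7198 m. Q_B = (1/0.029)·5.277·0.7198^(2/3)·√0.004608 = 9.921 m³/s.
The larger discharge is 9.921 m³/s and the smaller is 0.7298 m³/s; the ratio is 13.6.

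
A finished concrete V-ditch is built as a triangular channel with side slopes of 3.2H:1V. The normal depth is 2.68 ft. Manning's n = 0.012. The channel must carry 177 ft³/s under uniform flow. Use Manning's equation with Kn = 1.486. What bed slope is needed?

S = 0.00279

For a triangular section with side slope z = 3.2: A = zy² = 3.2×2.68² = 22.98 ft²; P = 2y√(1+z²) = 2×2.68×3.353 = 17.97 ft.
Hydraulic radius R = A/P = 22.98/17.97 = 1.279 ft.
From Manning's equation, S = [nQ / (1.486 A R^(2/3))]² = [0.012 × 177 / (1.486 × 22.98 × 1.279^(2/3))]² = 0.00279.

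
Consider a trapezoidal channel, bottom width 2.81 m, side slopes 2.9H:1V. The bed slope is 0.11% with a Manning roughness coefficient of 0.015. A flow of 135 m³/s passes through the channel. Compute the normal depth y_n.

Manning's equation rearranged: A R^(2/3) = nQ / (1·√S) = 0.015 × 135 / (√0.0011) = 61.06.
Trying y = 2.5 m: A R^(2/3) = 31.26 — low.
Trying y = 4.2 m: A R^(2/3) = 106.6 — high.
Trying y = 3.33 m: A R^(2/3) = 61.12 — ≈ 61.06.

y_n = 3.33 m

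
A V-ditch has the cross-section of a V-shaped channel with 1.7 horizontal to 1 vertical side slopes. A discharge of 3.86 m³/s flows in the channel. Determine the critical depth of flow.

y_c = 1.01 m

At critical depth, Q² T / (g A³) = 1, i.e. A³/T = Q²/g = 3.86²/9.81 = 1.519.
Trying y = 1.1 m: A³/T = 2.327 — too large.
Trying y = 0.827 m: A³/T = 0.559 — too small.
Trying y = 1.01 m: A³/T = 1.519 — matches.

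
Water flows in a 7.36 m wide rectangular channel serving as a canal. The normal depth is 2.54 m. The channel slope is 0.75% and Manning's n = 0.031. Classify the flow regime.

Flow area A = b·y = 7.36 × 2.54 = 18.69 m². Wetted perimeter P = b + 2y = 7.36 + 2×2.54 = 12.44 m.
Hydraulic radius R = A/P = 18.69/12.44 = 1.503 m.
V = (1/n) R^(2/3) √S = (1/0.031) × 1.503^(2/3) × √0.0075 = 3.665 m/s. Hydraulic depth D_h = A/T = 18.69/7.36 = 2.54 m.
Froude number Fr = V/√(g·D_h) = 3.665/√(9.81×2.54) = 0.734, which is less than 1, so the flow is subcritical.

subcritical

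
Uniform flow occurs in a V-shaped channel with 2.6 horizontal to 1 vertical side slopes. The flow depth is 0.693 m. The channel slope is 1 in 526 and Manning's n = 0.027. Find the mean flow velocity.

V = 0.761 m/s

For a triangular section with side slope z = 2.6: A = zy² = 2.6×0.693² = 1.249 m²; P = 2y√(1+z²) = 2×0.693×2.786 = 3.861 m.
Hydraulic radius R = A/P = 1.249/3.861 = 0.3234 m.
From Manning's equation, V = (1/n) R^(2/3) S^(1/2) = (1/0.027) × 0.3234^(2/3) × 0.001901^(1/2) = 0.761 m/s.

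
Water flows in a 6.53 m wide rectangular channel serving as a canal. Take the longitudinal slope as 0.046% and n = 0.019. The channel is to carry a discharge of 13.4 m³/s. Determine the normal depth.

y_n = 1.69 m

Manning's equation rearranged: A R^(2/3) = nQ / (1·√S) = 0.019 × 13.4 / (√0.00046) = 11.87.
Trying y = 1.26 m: A R^(2/3) = 7.722 — low.
Trying y = 2.1 m: A R^(2/3) = 16.15 — high.
Trying y = 1.69 m: A R^(2/3) = 11.86 — matches.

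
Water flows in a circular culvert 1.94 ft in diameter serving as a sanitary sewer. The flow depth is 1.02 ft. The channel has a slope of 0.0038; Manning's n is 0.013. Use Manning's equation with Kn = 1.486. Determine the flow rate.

For a circular section of diameter D = 1.94 ft at depth y = 1.02 ft, the central angle is θ = 2 arccos(1 − 2y/D) = 3.245 rad. Then A = (D²/8)(θ − sin θ) = 1.575 ft² and P = Dθ/2 = 3.147 ft.
Hydraulic radius R = A/P = 1.575/3.147 = 0.5004 ft.
Manning's equation: Q = (1.486/n) A R^(2/3) S^(1/2) = (1.486/0.013) × 1.575 × 0.5004^(2/3) × 0.0038^(1/2) = 6.99 ft³/s.

Q = 6.99 ft³/s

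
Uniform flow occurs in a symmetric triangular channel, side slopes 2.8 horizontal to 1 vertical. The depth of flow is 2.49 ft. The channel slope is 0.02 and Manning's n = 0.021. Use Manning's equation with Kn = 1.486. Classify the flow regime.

For a triangular section with side slope z = 2.8: A = zy² = 2.8×2.49² = 17.36 ft²; P = 2y√(1+z²) = 2×2.49×2.973 = 14.81 ft.
Hydraulic radius R = A/P = 17.36/14.81 = 1.172 ft.
V = (1.486/n) R^(2/3) √S = (1.486/0.021) × 1.172^(2/3) × √0.02 = 11.13 ft/s. Hydraulic depth D_h = A/T = 17.36/13.94 = 1.245 ft.
Froude number Fr = V/√(g·D_h) = 11.13/√(32.2×1.245) = 1.76, which is greater than 1, so the flow is supercritical.

supercritical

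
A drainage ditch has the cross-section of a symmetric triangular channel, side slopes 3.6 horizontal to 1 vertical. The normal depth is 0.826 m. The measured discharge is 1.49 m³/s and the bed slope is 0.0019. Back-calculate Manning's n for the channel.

For a triangular section with side slope z = 3.6: A = zy² = 3.6×0.826² = 2.456 m²; P = 2y√(1+z²) = 2×0.826×3.736 = 6.172 m.
Hydraulic radius R = A/P = 2.456/6.172 = 0.3979 m.
Rearranging Manning's equation: n = (1/Q) A R^(2/3) S^(1/2) = (1/1.49) × 2.456 × 0.3979^(2/3) × √0.0019 = 0.0389.

n = 0.0389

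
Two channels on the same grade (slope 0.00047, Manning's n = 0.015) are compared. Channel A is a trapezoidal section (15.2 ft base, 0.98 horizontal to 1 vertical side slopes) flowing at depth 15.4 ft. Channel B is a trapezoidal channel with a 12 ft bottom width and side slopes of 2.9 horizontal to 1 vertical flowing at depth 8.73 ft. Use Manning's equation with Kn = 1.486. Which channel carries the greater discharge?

channel A

Channel A: With bottom width b = 15.2 ft and side slope z = 0.98: A = (b + zy)y = (15.2 + 0.98×15.4)×15.4 = 466.5 ft²; P = b + 2y√(1+z²) = 15.2 + 2×15.4×1.4 = 58.32 ft. Hydraulic radius R = A/P = 466.5/58.32 = 7.998 ft. Q_A = (1.486/0.015)·466.5·7.998^(2/3)·√0.00047 = 4007 ft³/s.
Channel B: With bottom width b = 12 ft and side slope z = 2.9: A = (b + zy)y = (12 + 2.9×8.73)×8.73 = 325.8 ft²; P = b + 2y√(1+z²) = 12 + 2×8.73×3.068 = 65.56 ft. Hydraulic radius R = A/P = 325.8/65.56 = 4.969 ft. Q_B = (1.486/0.015)·325.8·4.969^(2/3)·√0.00047 = 2037 ft³/s.
Q_A = 4007 ft³/s vs Q_B = 2037 ft³/s, so channel A carries more.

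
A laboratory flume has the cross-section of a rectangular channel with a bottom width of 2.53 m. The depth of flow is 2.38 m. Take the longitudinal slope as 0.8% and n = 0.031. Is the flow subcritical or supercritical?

Flow area A = b·y = 2.53 × 2.38 = 6.021 m². Wetted perimeter P = b + 2y = 2.53 + 2×2.38 = 7.29 m.
Hydraulic radius R = A/P = 6.021/7.29 = 0.826 m.
V = (1/n) R^(2/3) √S = (1/0.031) × 0.826^(2/3) × √0.008 = 2.54 m/s. Hydraulic depth D_h = A/T = 6.021/2.53 = 2.38 m.
Froude number Fr = V/√(g·D_h) = 2.54/√(9.81×2.38) = 0.526, which is less than 1, so the flow is subcritical.

subcritical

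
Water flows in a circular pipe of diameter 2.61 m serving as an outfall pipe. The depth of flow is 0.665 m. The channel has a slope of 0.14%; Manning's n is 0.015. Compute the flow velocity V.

V = 1.33 m/s

For a circular section of diameter D = 2.61 m at depth y = 0.665 m, the central angle is θ = 2 arccos(1 − 2y/D) = 2.116 rad. Then A = (D²/8)(θ − sin θ) = 1.074 m² and P = Dθ/2 = 2.762 m.
Hydraulic radius R = A/P = 1.074/2.762 = 0.389 m.
From Manning's equation, V = (1/n) R^(2/3) S^(1/2) = (1/0.015) × 0.389^(2/3) × 0.0014^(1/2) = 1.33 m/s.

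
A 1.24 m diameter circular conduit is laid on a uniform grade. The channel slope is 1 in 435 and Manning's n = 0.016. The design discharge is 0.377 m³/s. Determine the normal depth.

y_n = 0.402 m

Manning's equation rearranged: A R^(2/3) = nQ / (1·√S) = 0.016 × 0.377 / (√0.002299) = 0.1258.
At y = 0.303 m: A R^(2/3) = 0.07241 — short.
At y = 0.402 m: A R^(2/3) = 0.1258 — matches.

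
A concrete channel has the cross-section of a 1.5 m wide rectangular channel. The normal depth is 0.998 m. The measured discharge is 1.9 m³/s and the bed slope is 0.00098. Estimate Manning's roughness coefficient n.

Flow area A = b·y = 1.5 × 0.998 = 1.497 m². Wetted perimeter P = b + 2y = 1.5 + 2×0.998 = 3.496 m.
Hydraulic radius R = A/P = 1.497/3.496 = 0.4282 m.
Rearranging Manning's equation: n = (1/Q) A R^(2/3) S^(1/2) = (1/1.9) × 1.497 × 0.4282^(2/3) × √0.00098 = 0.014.

n = 0.014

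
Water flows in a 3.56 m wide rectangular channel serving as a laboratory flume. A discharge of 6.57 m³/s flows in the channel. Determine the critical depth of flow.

y_c = 0.703 m

For a rectangular channel, critical depth y_c = (q²/g)^(1/3) where q = Q/b = 6.57/3.56 = 1.846 m²/s.
So y_c = (1.846²/9.81)^(1/3) = 0.703 m.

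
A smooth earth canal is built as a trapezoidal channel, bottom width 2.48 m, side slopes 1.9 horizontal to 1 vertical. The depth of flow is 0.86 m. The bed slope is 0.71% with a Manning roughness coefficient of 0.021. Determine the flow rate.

Q = 9.8 m³/s

With bottom width b = 2.48 m and side slope z = 1.9: A = (b + zy)y = (2.48 + 1.9×0.86)×0.86 = 3.538 m²; P = b + 2y√(1+z²) = 2.48 + 2×0.86×2.147 = 6.173 m.
Hydraulic radius R = A/P = 3.538/6.173 = 0.5731 m.
Manning's equation: Q = (1/n) A R^(2/3) S^(1/2) = (1/0.021) × 3.538 × 0.5731^(2/3) × 0.0071^(1/2) = 9.8 m³/s.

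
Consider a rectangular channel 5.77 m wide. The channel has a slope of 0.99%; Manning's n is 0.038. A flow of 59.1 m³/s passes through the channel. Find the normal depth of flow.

Manning's equation rearranged: A R^(2/3) = nQ / (1·√S) = 0.038 × 59.1 / (√0.0099) = 22.57.
Trying y = 3.29 m: A R^(2/3) = 25.28 — too large.
Trying y = 2.66 m: A R^(2/3) = 19.06 — too small.
Trying y = 3.02 m: A R^(2/3) = 22.58 — ≈ 22.57.

y_n = 3.02 m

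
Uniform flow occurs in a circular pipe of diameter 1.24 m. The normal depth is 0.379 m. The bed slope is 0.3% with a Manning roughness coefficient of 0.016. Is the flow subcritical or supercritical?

For a circular section of diameter D = 1.24 m at depth y = 0.379 m, the central angle is θ = 2 arccos(1 − 2y/D) = 2.343 rad. Then A = (D²/8)(θ − sin θ) = 0.3127 m² and P = Dθ/2 = 1.453 m.
Hydraulic radius R = A/P = 0.3127/1.453 = 0.2152 m.
V = (1/n) R^(2/3) √S = (1/0.016) × 0.2152^(2/3) × √0.003 = 1.229 m/s. Hydraulic depth D_h = A/T = 0.3127/1.142 = 0.2737 m.
Froude number Fr = V/√(g·D_h) = 1.229/√(9.81×0.2737) = 0.75, which is less than 1, so the flow is subcritical.

subcritical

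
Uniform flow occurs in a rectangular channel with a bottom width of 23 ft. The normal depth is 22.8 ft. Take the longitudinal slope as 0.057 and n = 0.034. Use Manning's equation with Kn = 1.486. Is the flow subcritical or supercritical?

Flow area A = b·y = 23 × 22.8 = 524.4 ft². Wetted perimeter P = b + 2y = 23 + 2×22.8 = 68.6 ft.
Hydraulic radius R = A/P = 524.4/68.6 = 7.644 ft.
V = (1.486/n) R^(2/3) √S = (1.486/0.034) × 7.644^(2/3) × √0.057 = 40.49 ft/s. Hydraulic depth D_h = A/T = 524.4/23 = 22.8 ft.
Froude number Fr = V/√(g·D_h) = 40.49/√(32.2×22.8) = 1.49, which is greater than 1, so the flow is supercritical.

supercritical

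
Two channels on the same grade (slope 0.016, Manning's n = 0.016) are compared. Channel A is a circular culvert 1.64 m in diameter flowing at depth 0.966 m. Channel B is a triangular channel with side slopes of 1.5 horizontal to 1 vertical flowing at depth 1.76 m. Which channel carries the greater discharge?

Channel A: For a circular section of diameter D = 1.64 m at depth y = 0.966 m, the central angle is θ = 2 arccos(1 − 2y/D) = 3.5 rad. Then A = (D²/8)(θ − sin θ) = 1.294 m² and P = Dθ/2 = 2.87 m. Hydraulic radius R = A/P = 1.294/2.87 = 0.4511 m. Q_A = (1/0.016)·1.294·0.4511^(2/3)·√0.016 = 6.018 m³/s.
Channel B: For a triangular section with side slope z = 1.5: A = zy² = 1.5×1.76² = 4.646 m²; P = 2y√(1+z²) = 2×1.76×1.803 = 6.346 m. Hydraulic radius R = A/P = 4.646/6.346 = 0.7322 m. Q_B = (1/0.016)·4.646·0.7322^(2/3)·√0.016 = 29.84 m³/s.
Q_A = 6.018 m³/s vs Q_B = 29.84 m³/s, so channel B carries more.

channel B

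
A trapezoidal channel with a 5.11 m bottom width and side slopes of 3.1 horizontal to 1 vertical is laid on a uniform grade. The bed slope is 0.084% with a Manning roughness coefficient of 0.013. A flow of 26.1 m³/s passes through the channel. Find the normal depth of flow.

Manning's equation rearranged: A R^(2/3) = nQ / (1·√S) = 0.013 × 26.1 / (√0.00084) = 11.71.
At y = 1.17 m: A R^(2/3) = 8.83 — too small.
At y = 1.64 m: A R^(2/3) = 17.36 — too large.
At y = 1.35 m: A R^(2/3) = 11.72 — ≈ 11.71.

y_n = 1.35 m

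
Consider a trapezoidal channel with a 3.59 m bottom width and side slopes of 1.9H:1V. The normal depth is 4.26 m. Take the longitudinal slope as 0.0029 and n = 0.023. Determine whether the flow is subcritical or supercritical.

With bottom width b = 3.59 m and side slope z = 1.9: A = (b + zy)y = (3.59 + 1.9×4.26)×4.26 = 49.77 m²; P = b + 2y√(1+z²) = 3.59 + 2×4.26×2.147 = 21.88 m.
Hydraulic radius R = A/P = 49.77/21.88 = 2.275 m.
V = (1/n) R^(2/3) √S = (1/0.023) × 2.275^(2/3) × √0.0029 = 4.049 m/s. Hydraulic depth D_h = A/T = 49.77/19.78 = 2.517 m.
Froude number Fr = V/√(g·D_h) = 4.049/√(9.81×2.517) = 0.815, which is less than 1, so the flow is subcritical.

subcritical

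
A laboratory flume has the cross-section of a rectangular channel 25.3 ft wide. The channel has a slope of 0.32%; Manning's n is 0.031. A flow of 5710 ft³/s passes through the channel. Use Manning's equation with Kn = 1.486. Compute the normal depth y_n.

Manning's equation rearranged: A R^(2/3) = nQ / (1.486·√S) = 0.031 × 5710 / (1.486 × √0.0032) = 2106.
Try y = 16.6 ft: A R^(2/3) = 1563 — too small.
Try y = 26.3 ft: A R^(2/3) = 2780 — too large.
Try y = 21 ft: A R^(2/3) = 2106 — close enough.

y_n = 21 ft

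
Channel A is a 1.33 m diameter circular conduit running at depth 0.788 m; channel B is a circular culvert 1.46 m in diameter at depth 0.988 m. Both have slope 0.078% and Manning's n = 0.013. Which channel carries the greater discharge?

channel B

Channel A: For a circular section of diameter D = 1.33 m at depth y = 0.788 m, the central angle is θ = 2 arccos(1 − 2y/D) = 3.514 rad. Then A = (D²/8)(θ − sin θ) = 0.8573 m² and P = Dθ/2 = 2.337 m. Hydraulic radius R = A/P = 0.8573/2.337 = 0.3669 m. Q_A = (1/0.013)·0.8573·0.3669^(2/3)·√0.00078 = 0.9439 m³/s.
Channel B: For a circular section of diameter D = 1.46 m at depth y = 0.988 m, the central angle is θ = 2 arccos(1 − 2y/D) = 3.864 rad. Then A = (D²/8)(θ − sin θ) = 1.206 m² and P = Dθ/2 = 2.821 m. Hydraulic radius R = A/P = 1.206/2.821 = 0.4275 m. Q_B = (1/0.013)·1.206·0.4275^(2/3)·√0.00078 = 1.47 m³/s.
Q_A = 0.9439 m³/s vs Q_B = 1.47 m³/s, so channel B carries more.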